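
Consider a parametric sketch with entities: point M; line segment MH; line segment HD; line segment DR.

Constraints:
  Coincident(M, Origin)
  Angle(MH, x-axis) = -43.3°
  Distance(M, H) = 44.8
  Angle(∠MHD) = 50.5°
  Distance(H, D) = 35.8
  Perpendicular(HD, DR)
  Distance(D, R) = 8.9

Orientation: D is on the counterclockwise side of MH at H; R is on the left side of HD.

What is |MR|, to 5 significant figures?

26.688

M is at the origin; MH runs at -43.3° with length 44.8, so H = 44.8·(cos -43.3°, sin -43.3°) = (32.604, -30.725). ∠MHD = 50.5°, so HD runs at -43.3° + (180° − 50.5°) = 86.200° from the x-axis; with |HD| = 35.8, D = H + 35.8·(cos 86.200°, sin 86.200°) = (34.977, 4.9966). HD ⟂ DR; with |DR| = 8.9 on the left of HD, R = D + 8.9·(-0.99780, 0.066274) = (26.096, 5.5865). Then |MR| = |R − M| = 26.688.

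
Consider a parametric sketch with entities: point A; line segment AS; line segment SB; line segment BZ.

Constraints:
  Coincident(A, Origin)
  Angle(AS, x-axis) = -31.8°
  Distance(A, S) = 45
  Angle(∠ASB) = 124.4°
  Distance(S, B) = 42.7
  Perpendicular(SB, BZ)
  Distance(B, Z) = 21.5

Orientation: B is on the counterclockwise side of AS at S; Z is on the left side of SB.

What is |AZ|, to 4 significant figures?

69.89

A is at the origin; AS runs at -31.8° with length 45.0, so S = 45.0·(cos -31.8°, sin -31.8°) = (38.25, -23.71). ∠ASB = 124.4°, so SB runs at -31.8° + (180° − 124.4°) = 23.80° from the x-axis; with |SB| = 42.7, B = S + 42.7·(cos 23.80°, sin 23.80°) = (77.31, -6.482). SB ⟂ BZ; with |BZ| = 21.5 on the left of SB, Z = B + 21.5·(-0.4035, 0.9150) = (68.64, 13.19). Then |AZ| = |Z − A| = 69.89.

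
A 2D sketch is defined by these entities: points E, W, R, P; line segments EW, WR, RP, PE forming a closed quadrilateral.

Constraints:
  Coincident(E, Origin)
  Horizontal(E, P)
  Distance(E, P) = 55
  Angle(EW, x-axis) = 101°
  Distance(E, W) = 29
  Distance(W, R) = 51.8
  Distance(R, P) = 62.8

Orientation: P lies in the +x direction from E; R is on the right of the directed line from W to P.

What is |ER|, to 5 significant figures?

23.522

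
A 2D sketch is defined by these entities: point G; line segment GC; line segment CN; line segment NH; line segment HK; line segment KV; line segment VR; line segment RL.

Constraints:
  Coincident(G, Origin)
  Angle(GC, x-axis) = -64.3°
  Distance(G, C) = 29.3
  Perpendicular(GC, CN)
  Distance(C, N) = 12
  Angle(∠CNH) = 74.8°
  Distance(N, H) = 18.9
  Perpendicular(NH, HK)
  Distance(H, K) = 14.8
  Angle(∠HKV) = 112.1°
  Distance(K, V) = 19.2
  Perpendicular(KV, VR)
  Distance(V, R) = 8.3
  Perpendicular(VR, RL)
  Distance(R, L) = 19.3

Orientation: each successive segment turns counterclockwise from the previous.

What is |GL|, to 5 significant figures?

15.872

G is at the origin; GC runs at -64.3° with length 29.3, so C = (12.706, -26.402). The perpendicularity gives CN at right angles to GC, so CN runs at 25.700°; with |CN| = 12.0, N = (23.519, -21.198). ∠CNH = 74.8° gives NH at 130.90° from the x-axis; with |NH| = 18.9, H = (11.145, -6.9120). NH is perpendicular to HK, so HK runs at -139.10°; with |HK| = 14.8, K = (-0.042097, -16.602). ∠HKV = 112.1° gives KV at -71.200° from the x-axis; with |KV| = 19.2, V = (6.1454, -34.778). The perpendicularity gives VR at right angles to KV, so VR runs at 18.800°; with |VR| = 8.3, R = (14.003, -32.103). VR ⟂ RL, so RL runs at 108.80°; with |RL| = 19.3, L = (7.7829, -13.833). Then |GL| = |L − G| = 15.872.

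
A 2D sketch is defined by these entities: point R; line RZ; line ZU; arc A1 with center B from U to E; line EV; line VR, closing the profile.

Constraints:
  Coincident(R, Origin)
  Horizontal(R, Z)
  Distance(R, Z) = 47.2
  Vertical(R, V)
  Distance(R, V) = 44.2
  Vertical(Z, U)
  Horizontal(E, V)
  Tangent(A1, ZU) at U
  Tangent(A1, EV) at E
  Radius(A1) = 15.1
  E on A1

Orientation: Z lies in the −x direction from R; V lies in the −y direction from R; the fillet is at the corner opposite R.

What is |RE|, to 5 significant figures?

54.626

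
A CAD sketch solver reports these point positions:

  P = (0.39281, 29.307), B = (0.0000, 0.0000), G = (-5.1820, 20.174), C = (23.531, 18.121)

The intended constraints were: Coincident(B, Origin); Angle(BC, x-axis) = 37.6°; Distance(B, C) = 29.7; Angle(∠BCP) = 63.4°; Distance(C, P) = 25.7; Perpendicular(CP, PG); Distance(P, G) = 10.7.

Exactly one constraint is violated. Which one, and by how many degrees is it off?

Perpendicular(CP, PG) — off by 5.60°.

B = (0.00, 0.00) ✓; BC at 37.60° ✓; |BC| = 29.70 ✓; ∠BCP = 63.40° ✓; |CP| = 25.70 ✓; ∠(CP, PG) = 84.40° ✗; |PG| = 10.70 ✓.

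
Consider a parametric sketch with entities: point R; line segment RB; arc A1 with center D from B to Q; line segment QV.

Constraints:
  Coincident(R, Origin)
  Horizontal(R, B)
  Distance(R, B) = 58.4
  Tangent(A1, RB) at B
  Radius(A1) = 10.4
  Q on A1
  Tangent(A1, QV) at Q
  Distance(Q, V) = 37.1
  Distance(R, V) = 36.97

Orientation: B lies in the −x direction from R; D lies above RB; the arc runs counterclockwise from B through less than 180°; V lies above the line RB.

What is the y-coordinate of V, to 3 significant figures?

28.0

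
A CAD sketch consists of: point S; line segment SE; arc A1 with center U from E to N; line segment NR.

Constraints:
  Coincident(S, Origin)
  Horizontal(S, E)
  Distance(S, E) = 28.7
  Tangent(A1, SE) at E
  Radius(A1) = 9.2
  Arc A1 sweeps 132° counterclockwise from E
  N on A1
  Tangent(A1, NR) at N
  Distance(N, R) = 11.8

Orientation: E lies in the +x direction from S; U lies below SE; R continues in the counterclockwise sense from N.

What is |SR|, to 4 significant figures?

38.31

On A1, E sits at bearing 90° from U; a 132° counterclockwise sweep puts N at bearing 222°, so N = U + 9.2·(cos 222°, sin 222°) = (21.86, -15.36). Tangency of A1 to NR means the radius UN is perpendicular to NR, so NR runs along (−sin 222°, cos 222°); with |NR| = 11.8, R = (29.76, -24.13). Then |SR| = |R − S| = 38.31.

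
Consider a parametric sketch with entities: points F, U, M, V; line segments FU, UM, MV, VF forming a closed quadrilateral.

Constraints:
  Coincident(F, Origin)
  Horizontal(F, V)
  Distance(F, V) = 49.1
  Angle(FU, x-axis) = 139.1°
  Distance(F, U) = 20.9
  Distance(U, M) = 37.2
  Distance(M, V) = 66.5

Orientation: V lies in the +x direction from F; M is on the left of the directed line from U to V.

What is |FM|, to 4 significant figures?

46.58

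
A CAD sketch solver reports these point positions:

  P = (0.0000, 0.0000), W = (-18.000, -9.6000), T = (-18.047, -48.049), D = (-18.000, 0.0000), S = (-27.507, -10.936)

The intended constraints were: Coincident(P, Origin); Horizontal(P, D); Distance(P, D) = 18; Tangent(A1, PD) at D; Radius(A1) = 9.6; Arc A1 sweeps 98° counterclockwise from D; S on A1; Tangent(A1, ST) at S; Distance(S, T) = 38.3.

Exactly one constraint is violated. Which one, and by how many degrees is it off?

Tangent(A1, ST) at S — off by 6.30°.

P = (0.00, 0.00) ✓; P.y = 0.00, D.y = 0.00 ✓; |PD| = 18.00 ✓; ∠(WD, DP) = 90.00° ✓; |WD| = 9.600 ✓; bearing(W→S) − bearing(W→D) = 98.00° ✓; |WS| = 9.600 ✓; ∠(WS, ST) = 83.70° ✗; |ST| = 38.30 ✓.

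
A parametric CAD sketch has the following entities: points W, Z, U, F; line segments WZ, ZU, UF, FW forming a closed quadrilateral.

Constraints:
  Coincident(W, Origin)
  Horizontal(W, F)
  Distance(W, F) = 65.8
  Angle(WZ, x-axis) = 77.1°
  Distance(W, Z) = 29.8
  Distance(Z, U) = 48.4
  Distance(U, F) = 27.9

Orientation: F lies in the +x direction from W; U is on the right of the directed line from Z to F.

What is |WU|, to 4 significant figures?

39.47

Checks: |ZU| = 48.40 ✓; |UF| = 27.90 ✓.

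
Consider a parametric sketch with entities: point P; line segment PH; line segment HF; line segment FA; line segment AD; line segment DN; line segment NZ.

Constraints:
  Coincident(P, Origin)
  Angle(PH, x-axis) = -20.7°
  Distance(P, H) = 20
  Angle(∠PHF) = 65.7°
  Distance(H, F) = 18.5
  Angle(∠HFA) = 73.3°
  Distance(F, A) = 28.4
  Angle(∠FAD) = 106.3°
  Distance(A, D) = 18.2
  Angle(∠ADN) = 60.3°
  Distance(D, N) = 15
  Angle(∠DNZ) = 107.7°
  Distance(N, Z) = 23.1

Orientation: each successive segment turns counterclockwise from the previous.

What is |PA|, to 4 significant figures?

9.219

P is at the origin; PH runs at -20.7° with length 20.0, so H = (18.71, -7.069). ∠PHF = 65.7° gives HF at 93.60° from the x-axis; with |HF| = 18.5, F = (17.55, 11.39). ∠HFA = 73.3° gives FA at -159.7° from the x-axis; with |FA| = 28.4, A = (-9.089, 1.541). Then |PA| = |A − P| = 9.219.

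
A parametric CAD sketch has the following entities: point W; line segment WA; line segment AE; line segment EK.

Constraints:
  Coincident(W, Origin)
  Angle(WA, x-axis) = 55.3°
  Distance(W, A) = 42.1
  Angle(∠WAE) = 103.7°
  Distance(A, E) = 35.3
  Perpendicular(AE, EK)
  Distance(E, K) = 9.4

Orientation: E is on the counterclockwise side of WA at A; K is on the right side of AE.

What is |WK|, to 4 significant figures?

67.67

W is at the origin; WA runs at 55.3° with length 42.1, so A = 42.1·(cos 55.3°, sin 55.3°) = (23.97, 34.61). ∠WAE = 103.7°, so AE runs at 55.3° + (180° − 103.7°) = 131.6° from the x-axis; with |AE| = 35.3, E = A + 35.3·(cos 131.6°, sin 131.6°) = (0.5301, 61.01). AE ⟂ EK; with |EK| = 9.4 on the right of AE, K = E + 9.4·(0.7478, 0.6639) = (7.559, 67.25). Then |WK| = |K − W| = 67.67.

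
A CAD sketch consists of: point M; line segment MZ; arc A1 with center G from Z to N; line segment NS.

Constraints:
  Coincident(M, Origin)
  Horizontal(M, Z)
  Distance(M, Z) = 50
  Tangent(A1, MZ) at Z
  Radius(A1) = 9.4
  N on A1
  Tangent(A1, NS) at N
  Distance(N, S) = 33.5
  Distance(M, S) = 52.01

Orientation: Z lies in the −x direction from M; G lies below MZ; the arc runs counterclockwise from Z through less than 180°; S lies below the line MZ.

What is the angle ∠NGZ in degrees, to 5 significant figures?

134.32°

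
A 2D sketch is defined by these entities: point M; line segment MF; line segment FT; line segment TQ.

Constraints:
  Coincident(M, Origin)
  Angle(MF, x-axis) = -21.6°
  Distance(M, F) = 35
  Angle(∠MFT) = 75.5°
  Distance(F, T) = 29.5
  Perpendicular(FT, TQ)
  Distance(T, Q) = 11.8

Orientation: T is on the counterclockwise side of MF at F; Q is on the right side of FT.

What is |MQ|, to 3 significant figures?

50.2

∠MFT = 75.5°, so FT runs at -21.6° + (180° − 75.5°) = 82.9° from the x-axis; with |FT| = 29.5, T = F + 29.5·(cos 82.9°, sin 82.9°) = (36.2, 16.4). FT ⟂ TQ; with |TQ| = 11.8 on the right of FT, Q = T + 11.8·(0.992, -0.124) = (47.9, 14.9). Then |MQ| = |Q − M| = 50.2.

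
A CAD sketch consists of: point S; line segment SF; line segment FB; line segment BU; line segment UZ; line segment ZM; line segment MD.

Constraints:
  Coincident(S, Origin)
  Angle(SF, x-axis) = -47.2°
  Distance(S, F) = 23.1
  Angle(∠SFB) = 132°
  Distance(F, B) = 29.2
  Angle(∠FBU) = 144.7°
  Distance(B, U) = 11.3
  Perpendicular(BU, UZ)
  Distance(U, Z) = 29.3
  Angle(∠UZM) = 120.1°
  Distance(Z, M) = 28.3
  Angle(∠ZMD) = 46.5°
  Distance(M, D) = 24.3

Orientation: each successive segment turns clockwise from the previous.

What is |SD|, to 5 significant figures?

27.540

S is at the origin; SF runs at -47.2° with length 23.1, so F = (15.695, -16.949). ∠SFB = 132.0° gives FB at -95.200° from the x-axis; with |FB| = 29.2, B = (13.049, -46.029). ∠FBU = 144.7° gives BU at -130.50° from the x-axis; with |BU| = 11.3, U = (5.7099, -54.622). BU is perpendicular to UZ, so UZ runs at 139.50°; with |UZ| = 29.3, Z = (-16.570, -35.593). ∠UZM = 120.1° gives ZM at 79.600° from the x-axis; with |ZM| = 28.3, M = (-11.461, -7.7577). ∠ZMD = 46.5° gives MD at -53.900° from the x-axis; with |MD| = 24.3, D = (2.8561, -27.392). Then |SD| = |D − S| = 27.540.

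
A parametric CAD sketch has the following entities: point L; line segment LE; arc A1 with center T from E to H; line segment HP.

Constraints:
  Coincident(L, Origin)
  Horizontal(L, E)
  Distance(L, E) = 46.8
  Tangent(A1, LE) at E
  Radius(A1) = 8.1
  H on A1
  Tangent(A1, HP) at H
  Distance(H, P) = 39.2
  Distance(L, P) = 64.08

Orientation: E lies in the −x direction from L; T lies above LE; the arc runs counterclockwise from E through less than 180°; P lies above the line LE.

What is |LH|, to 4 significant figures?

39.75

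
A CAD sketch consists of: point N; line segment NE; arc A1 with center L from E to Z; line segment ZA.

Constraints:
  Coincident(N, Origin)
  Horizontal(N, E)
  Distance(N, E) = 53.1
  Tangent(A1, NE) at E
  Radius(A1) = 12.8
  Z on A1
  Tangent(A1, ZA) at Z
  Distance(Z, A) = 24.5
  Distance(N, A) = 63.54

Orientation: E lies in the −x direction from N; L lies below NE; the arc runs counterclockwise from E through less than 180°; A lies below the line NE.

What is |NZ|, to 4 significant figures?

66.66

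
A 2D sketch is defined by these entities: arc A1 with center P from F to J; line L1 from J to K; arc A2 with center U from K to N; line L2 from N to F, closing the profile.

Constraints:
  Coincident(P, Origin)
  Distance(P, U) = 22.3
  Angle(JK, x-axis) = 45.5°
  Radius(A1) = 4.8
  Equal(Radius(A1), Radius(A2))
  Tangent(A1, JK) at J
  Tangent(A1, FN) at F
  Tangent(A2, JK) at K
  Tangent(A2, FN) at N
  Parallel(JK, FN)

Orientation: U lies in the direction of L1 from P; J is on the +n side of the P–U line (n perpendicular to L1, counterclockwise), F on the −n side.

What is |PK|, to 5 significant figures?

22.811

The slot axis is L1's direction at 45.5°, so u = (cos 45.5°, sin 45.5°) = (0.70091, 0.71325) and n = (−sin 45.5°, cos 45.5°) = (-0.71325, 0.70091). P is at the origin and U lies 22.3 along u from P, so U = 22.3·u = (15.630, 15.905). Tangency of A1 to both parallel lines with radius 4.8 puts J and F at P ± 4.8·n: J = (-3.4236, 3.3644), F = (3.4236, -3.3644). Equal radii place K and N the same way about U: K = U + 4.8·n = (12.207, 19.270), N = U − 4.8·n = (19.054, 12.541). Then |PK| = |K − P| = 22.811.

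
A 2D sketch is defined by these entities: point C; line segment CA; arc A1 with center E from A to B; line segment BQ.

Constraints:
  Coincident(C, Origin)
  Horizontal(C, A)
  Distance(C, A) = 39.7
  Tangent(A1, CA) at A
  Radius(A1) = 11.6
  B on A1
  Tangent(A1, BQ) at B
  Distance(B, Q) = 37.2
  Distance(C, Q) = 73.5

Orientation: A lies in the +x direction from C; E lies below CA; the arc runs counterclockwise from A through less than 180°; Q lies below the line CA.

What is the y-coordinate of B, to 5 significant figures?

-19.574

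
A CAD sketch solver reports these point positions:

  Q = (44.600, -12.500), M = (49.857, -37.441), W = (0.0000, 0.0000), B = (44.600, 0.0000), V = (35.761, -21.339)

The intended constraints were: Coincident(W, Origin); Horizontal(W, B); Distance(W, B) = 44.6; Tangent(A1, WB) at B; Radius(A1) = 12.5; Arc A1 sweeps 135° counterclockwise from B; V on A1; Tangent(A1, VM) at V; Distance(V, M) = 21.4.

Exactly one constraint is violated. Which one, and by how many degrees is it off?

Tangent(A1, VM) at V — off by 3.80°.

W = (0.00, 0.00) ✓; W.y = 0.00, B.y = 0.00 ✓; |WB| = 44.60 ✓; ∠(QB, BW) = 90.00° ✓; |QB| = 12.50 ✓; bearing(Q→V) − bearing(Q→B) = 135.0° ✓; |QV| = 12.50 ✓; ∠(QV, VM) = 93.80° ✗; |VM| = 21.40 ✓.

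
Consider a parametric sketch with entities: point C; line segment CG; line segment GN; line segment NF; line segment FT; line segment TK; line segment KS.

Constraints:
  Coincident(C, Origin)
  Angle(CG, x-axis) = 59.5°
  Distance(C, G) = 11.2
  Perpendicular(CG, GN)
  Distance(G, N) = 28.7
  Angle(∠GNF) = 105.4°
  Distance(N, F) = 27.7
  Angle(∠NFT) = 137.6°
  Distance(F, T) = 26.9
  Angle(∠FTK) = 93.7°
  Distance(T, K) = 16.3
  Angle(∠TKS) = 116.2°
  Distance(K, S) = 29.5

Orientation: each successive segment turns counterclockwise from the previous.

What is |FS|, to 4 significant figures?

31.06

C is at the origin; CG runs at 59.5° with length 11.2, so G = (5.684, 9.650). CG is perpendicular to GN, so GN runs at 149.5°; with |GN| = 28.7, N = (-19.04, 24.22). ∠GNF = 105.4° gives NF at -135.9° from the x-axis; with |NF| = 27.7, F = (-38.94, 4.940). ∠NFT = 137.6° gives FT at -93.50° from the x-axis; with |FT| = 26.9, T = (-40.58, -21.91). ∠FTK = 93.7° gives TK at -7.200° from the x-axis; with |TK| = 16.3, K = (-24.41, -23.95). ∠TKS = 116.2° gives KS at 56.60° from the x-axis; with |KS| = 29.5, S = (-8.168, 0.6751). Then |FS| = |S − F| = 31.06.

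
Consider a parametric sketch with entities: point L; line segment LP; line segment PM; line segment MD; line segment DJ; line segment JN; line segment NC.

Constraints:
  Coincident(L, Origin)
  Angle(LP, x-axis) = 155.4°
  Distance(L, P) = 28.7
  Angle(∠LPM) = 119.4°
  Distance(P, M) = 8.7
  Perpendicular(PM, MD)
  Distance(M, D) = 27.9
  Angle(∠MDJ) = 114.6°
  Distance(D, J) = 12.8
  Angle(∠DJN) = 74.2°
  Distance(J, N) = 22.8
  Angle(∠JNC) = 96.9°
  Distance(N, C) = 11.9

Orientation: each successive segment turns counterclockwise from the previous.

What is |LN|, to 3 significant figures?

16.2

L is at the origin; LP runs at 155.4° with length 28.7, so P = (-26.1, 11.9). ∠LPM = 119.4° gives PM at -144° from the x-axis; with |PM| = 8.7, M = (-33.1, 6.83). PM ⟂ MD, so MD runs at -54.0°; with |MD| = 27.9, D = (-16.7, -15.7). ∠MDJ = 114.6° gives DJ at 11.4° from the x-axis; with |DJ| = 12.8, J = (-4.19, -13.2). ∠DJN = 74.2° gives JN at 117° from the x-axis; with |JN| = 22.8, N = (-14.6, 7.07). Then |LN| = |N − L| = 16.2.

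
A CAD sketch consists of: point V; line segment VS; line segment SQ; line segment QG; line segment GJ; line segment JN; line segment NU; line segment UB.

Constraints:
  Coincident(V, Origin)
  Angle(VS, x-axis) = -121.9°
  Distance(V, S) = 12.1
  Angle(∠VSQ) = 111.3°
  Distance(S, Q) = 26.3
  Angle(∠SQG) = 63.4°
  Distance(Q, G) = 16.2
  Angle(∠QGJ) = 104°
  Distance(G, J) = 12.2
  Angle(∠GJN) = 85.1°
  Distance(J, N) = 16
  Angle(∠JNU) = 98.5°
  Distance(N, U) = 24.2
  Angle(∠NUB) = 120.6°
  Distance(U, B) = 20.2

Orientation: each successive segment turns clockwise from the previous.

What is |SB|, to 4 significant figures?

47.33

V is at the origin; VS runs at -121.9° with length 12.1, so S = (-6.394, -10.27). ∠VSQ = 111.3° gives SQ at 169.4° from the x-axis; with |SQ| = 26.3, Q = (-32.25, -5.435). ∠SQG = 63.4° gives QG at 52.80° from the x-axis; with |QG| = 16.2, G = (-22.45, 7.469). ∠QGJ = 104.0° gives GJ at -23.20° from the x-axis; with |GJ| = 12.2, J = (-11.24, 2.663). ∠GJN = 85.1° gives JN at -118.1° from the x-axis; with |JN| = 16.0, N = (-18.77, -11.45). ∠JNU = 98.5° gives NU at 160.4° from the x-axis; with |NU| = 24.2, U = (-41.57, -3.333). ∠NUB = 120.6° gives UB at 101.0° from the x-axis; with |UB| = 20.2, B = (-45.43, 16.50). Then |SB| = |B − S| = 47.33.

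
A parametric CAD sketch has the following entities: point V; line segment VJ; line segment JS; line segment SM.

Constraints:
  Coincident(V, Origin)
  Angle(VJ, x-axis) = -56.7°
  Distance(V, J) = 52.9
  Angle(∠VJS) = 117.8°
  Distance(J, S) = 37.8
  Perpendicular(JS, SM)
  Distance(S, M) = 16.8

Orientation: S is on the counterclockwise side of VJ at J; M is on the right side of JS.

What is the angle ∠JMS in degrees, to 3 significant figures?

66.0°

V is at the origin; VJ runs at -56.7° with length 52.9, so J = 52.9·(cos -56.7°, sin -56.7°) = (29.0, -44.2). ∠VJS = 117.8°, so JS runs at -56.7° + (180° − 117.8°) = 5.50° from the x-axis; with |JS| = 37.8, S = J + 37.8·(cos 5.50°, sin 5.50°) = (66.7, -40.6). The perpendicularity gives SM at right angles to JS; with |SM| = 16.8 on the right of JS, M = S + 16.8·(0.0958, -0.995) = (68.3, -57.3). Then cos ∠JMS = MJ·MS / (|MJ||MS|), giving 66.0°.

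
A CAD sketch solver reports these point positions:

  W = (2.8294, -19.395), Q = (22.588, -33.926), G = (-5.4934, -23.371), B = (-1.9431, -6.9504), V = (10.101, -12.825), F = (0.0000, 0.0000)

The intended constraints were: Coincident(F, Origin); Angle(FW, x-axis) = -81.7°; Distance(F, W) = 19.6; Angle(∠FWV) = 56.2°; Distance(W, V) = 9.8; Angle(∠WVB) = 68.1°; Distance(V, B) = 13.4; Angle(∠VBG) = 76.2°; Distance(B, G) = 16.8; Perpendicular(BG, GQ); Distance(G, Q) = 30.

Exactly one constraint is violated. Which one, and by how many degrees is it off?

Perpendicular(BG, GQ) — off by 8.40°.

F = (0.00, 0.00) ✓; FW at -81.70° ✓; |FW| = 19.60 ✓; ∠FWV = 56.20° ✓; |WV| = 9.800 ✓; ∠WVB = 68.10° ✓; |VB| = 13.40 ✓; ∠VBG = 76.20° ✓; |BG| = 16.80 ✓; ∠(BG, GQ) = 81.60° ✗; |GQ| = 30.00 ✓.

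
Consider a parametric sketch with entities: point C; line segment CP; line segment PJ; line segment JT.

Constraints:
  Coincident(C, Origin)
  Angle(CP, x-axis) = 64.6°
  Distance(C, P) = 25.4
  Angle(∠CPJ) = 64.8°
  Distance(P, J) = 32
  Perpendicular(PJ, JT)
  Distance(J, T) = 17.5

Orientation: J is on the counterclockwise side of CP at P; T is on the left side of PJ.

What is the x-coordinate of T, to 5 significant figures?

-21.166

C is at the origin; CP runs at 64.6° with length 25.4, so P = 25.4·(cos 64.6°, sin 64.6°) = (10.895, 22.945). ∠CPJ = 64.8°, so PJ runs at 64.6° + (180° − 64.8°) = 179.80° from the x-axis; with |PJ| = 32.0, J = P + 32.0·(cos 179.80°, sin 179.80°) = (-21.105, 23.056). The perpendicularity gives JT at right angles to PJ; with |JT| = 17.5 on the left of PJ, T = J + 17.5·(-0.0034907, -0.99999) = (-21.166, 5.5565). So T.x = -21.166.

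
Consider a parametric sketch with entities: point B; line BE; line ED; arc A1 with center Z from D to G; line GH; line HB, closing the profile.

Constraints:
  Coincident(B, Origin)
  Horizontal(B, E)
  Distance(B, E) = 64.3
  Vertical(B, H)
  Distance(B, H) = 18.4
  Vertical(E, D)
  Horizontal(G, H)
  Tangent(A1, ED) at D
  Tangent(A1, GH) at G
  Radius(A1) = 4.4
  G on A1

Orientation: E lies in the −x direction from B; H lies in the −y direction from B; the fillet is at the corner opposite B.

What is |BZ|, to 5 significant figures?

61.514

B is at the origin; B and E share the same y with |BE| = 64.3 and E on the −x side, so E = (-64.300, 0.0000). BH is vertical with |BH| = 18.4 and H on the −y side, so H = (0.0000, -18.400). The virtual corner opposite B is at (-64.300, -18.400). Since A1 is tangent to ED there, ZD ⟂ ED and A1 meets GH tangentially, so ZG is at right angles to GH, with radius 4.4, so the center Z sits 4.4 in from both sides at Z = (-59.900, -14.000). Then |BZ| = |Z − B| = 61.514.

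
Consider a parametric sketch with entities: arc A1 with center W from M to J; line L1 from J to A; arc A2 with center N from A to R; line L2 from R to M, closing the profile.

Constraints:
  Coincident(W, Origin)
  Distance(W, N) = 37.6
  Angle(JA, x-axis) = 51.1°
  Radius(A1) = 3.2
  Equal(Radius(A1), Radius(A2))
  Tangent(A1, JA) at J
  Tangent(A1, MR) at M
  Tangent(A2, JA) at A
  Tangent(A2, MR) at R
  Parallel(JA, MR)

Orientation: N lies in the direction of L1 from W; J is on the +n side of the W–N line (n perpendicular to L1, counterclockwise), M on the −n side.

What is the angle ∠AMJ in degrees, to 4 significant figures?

80.34°

The slot axis is L1's direction at 51.1°, so u = (cos 51.1°, sin 51.1°) = (0.6280, 0.7782) and n = (−sin 51.1°, cos 51.1°) = (-0.7782, 0.6280). W is at the origin and N lies 37.6 along u from W, so N = 37.6·u = (23.61, 29.26). Tangency of A1 to both parallel lines with radius 3.2 puts J and M at W ± 3.2·n: J = (-2.490, 2.009), M = (2.490, -2.009). Equal radii place A and R the same way about N: A = N + 3.2·n = (21.12, 31.27), R = N − 3.2·n = (26.10, 27.25). Then cos ∠AMJ = MA·MJ / (|MA||MJ|), giving 80.34°.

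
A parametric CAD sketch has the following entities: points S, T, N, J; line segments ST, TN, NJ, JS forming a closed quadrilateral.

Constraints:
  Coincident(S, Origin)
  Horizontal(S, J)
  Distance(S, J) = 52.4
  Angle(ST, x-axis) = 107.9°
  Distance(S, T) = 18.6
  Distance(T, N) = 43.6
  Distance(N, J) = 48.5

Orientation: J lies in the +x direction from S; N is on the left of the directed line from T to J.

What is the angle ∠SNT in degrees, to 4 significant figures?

19.84°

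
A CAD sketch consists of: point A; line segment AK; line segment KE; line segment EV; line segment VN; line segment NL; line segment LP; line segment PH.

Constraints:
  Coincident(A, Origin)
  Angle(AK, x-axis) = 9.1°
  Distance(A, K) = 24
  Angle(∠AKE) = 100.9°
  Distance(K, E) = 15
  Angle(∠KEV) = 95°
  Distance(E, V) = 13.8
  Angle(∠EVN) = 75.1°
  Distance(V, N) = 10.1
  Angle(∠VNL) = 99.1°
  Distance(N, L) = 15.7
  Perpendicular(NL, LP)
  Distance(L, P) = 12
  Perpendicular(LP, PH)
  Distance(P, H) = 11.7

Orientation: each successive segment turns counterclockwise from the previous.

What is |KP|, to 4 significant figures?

18.80

∠VNL = 99.1° gives NL at -1.000° from the x-axis; with |NL| = 15.7, L = (27.59, 10.15). NL is perpendicular to LP, so LP runs at 89.00°; with |LP| = 12.0, P = (27.80, 22.15). Then |KP| = |P − K| = 18.80.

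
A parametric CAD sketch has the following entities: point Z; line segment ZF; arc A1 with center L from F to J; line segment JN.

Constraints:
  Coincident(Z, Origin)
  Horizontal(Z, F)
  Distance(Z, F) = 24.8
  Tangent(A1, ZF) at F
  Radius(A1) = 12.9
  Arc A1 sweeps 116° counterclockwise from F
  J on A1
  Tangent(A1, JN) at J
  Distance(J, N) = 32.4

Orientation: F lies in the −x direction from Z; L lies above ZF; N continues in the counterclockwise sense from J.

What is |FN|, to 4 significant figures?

47.75

Z is at the origin; ZF is horizontal with |ZF| = 24.8 and F on the −x side, so F = (-24.80, 0.000). Since A1 is tangent to ZF there, LF ⟂ ZF, so L = F + (0, 12.9) = (-24.80, 12.90). On A1, F sits at bearing -90° from L; a 116° counterclockwise sweep puts J at bearing 26°, so J = L + 12.9·(cos 26°, sin 26°) = (-13.21, 18.55). The tangent condition forces LJ to be normal to JN, so JN runs along (−sin 26°, cos 26°); with |JN| = 32.4, N = (-27.41, 47.68). Then |FN| = |N − F| = 47.75.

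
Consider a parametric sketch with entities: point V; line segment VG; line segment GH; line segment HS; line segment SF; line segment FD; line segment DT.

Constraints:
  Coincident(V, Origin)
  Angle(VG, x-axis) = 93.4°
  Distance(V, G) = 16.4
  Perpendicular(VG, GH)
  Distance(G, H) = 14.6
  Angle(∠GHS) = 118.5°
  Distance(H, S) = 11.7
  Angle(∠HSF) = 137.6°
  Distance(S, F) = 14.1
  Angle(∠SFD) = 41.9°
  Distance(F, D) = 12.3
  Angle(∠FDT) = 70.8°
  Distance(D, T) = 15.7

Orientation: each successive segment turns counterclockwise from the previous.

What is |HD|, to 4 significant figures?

13.59

V is at the origin; VG runs at 93.4° with length 16.4, so G = (-0.9726, 16.37). VG is perpendicular to GH, so GH runs at -176.6°; with |GH| = 14.6, H = (-15.55, 15.51). ∠GHS = 118.5° gives HS at -115.1° from the x-axis; with |HS| = 11.7, S = (-20.51, 4.910). ∠HSF = 137.6° gives SF at -72.70° from the x-axis; with |SF| = 14.1, F = (-16.32, -8.552). ∠SFD = 41.9° gives FD at 65.40° from the x-axis; with |FD| = 12.3, D = (-11.20, 2.632). Then |HD| = |D − H| = 13.59.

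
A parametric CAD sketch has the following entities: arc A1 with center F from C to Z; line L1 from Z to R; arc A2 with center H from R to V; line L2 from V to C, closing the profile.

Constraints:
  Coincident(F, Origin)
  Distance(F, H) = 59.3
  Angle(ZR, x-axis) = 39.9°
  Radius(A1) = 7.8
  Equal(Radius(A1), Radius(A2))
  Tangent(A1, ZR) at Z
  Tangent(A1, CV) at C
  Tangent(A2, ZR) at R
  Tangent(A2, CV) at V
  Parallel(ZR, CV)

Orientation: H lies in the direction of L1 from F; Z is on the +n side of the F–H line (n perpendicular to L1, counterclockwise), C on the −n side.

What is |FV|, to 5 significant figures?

59.811

Tangency of A1 to both parallel lines with radius 7.8 puts Z and C at F ± 7.8·n: Z = (-5.0033, 5.9839), C = (5.0033, -5.9839). Equal radii place R and V the same way about H: R = H + 7.8·n = (40.490, 44.022), V = H − 7.8·n = (50.496, 32.054). Then |FV| = |V − F| = 59.811.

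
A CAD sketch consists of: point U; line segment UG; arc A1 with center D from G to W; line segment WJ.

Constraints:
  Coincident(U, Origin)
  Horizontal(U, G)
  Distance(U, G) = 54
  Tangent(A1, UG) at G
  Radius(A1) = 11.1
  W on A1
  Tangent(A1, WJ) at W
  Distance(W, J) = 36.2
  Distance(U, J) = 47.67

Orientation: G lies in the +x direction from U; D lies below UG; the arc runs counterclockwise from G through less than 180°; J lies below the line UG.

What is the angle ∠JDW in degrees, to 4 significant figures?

72.95°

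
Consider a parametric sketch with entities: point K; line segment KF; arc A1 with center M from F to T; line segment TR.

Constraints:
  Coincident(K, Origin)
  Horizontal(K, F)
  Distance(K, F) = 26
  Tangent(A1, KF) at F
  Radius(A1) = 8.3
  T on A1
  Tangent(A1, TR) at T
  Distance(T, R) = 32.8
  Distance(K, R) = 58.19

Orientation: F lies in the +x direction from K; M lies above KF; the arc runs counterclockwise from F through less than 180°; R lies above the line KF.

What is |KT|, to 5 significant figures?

34.077

Checks: ∠(MF, FK) = 90.00° ✓; |MF| = 8.300 ✓; |MT| = 8.300 ✓; ∠(MT, TR) = 90.00° ✓; |TR| = 32.80 ✓; |KR| = 58.19 ✓.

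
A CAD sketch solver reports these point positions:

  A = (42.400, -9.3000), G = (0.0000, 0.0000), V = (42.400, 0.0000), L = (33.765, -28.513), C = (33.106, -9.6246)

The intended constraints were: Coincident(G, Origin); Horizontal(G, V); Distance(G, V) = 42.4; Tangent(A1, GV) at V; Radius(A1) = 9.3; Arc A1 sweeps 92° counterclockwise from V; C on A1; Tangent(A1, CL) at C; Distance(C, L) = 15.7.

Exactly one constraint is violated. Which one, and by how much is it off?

Distance(C, L) = 15.7 — off by 3.20.

G = (0.00, 0.00) ✓; G.y = 0.00, V.y = 0.00 ✓; |GV| = 42.40 ✓; ∠(AV, VG) = 90.00° ✓; |AV| = 9.300 ✓; bearing(A→C) − bearing(A→V) = 92.00° ✓; |AC| = 9.300 ✓; ∠(AC, CL) = 90.00° ✓; |CL| = 18.90 ✗.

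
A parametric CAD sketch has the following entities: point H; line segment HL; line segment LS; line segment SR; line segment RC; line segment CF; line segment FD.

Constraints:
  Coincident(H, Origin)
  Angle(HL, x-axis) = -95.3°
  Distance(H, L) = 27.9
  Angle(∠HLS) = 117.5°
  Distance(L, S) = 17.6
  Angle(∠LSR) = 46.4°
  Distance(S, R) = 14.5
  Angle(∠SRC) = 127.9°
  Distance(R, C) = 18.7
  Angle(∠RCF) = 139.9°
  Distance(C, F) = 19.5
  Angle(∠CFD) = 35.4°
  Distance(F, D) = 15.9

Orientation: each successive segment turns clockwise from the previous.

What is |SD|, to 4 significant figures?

26.68

H is at the origin; HL runs at -95.3° with length 27.9, so L = (-2.577, -27.78). ∠HLS = 117.5° gives LS at -157.8° from the x-axis; with |LS| = 17.6, S = (-18.87, -34.43). ∠LSR = 46.4° gives SR at 68.60° from the x-axis; with |SR| = 14.5, R = (-13.58, -20.93). ∠SRC = 127.9° gives RC at 16.50° from the x-axis; with |RC| = 18.7, C = (4.348, -15.62). ∠RCF = 139.9° gives CF at -23.60° from the x-axis; with |CF| = 19.5, F = (22.22, -23.43). ∠CFD = 35.4° gives FD at -168.2° from the x-axis; with |FD| = 15.9, D = (6.653, -26.68). Then |SD| = |D − S| = 26.68.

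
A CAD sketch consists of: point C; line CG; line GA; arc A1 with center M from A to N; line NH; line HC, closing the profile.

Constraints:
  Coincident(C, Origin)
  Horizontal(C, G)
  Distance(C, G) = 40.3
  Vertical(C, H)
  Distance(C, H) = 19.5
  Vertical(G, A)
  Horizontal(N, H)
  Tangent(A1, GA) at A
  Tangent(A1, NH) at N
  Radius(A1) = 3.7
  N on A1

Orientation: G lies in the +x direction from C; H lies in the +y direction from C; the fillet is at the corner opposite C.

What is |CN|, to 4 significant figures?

41.47

C is at the origin; C and G share the same y with |CG| = 40.3 and G on the +x side, so G = (40.30, 0.000). CH is vertical with |CH| = 19.5 and H on the +y side, so H = (0.000, 19.50). The virtual corner opposite C is at (40.30, 19.50). Since A1 is tangent to GA there, MA ⟂ GA and the tangent condition forces MN to be normal to NH, with radius 3.7, so the center M sits 3.7 in from both sides at M = (36.60, 15.80). That places the tangent points at A = (40.30, 15.80) on GA and N = (36.60, 19.50) on NH. Then |CN| = |N − C| = 41.47.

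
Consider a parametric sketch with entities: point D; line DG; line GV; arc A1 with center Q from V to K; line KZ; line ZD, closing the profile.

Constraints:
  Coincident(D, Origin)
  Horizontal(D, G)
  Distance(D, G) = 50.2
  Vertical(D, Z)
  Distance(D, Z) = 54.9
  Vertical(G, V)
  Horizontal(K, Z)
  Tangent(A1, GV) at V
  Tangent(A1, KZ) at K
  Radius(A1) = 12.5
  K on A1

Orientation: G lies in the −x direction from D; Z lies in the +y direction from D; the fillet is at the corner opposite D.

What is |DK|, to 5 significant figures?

66.598

D is at the origin; D and G share the same y with |DG| = 50.2 and G on the −x side, so G = (-50.200, 0.0000). DZ is vertical with |DZ| = 54.9 and Z on the +y side, so Z = (0.0000, 54.900). The virtual corner opposite D is at (-50.200, 54.900). The tangent condition forces QV to be normal to GV and A1 meets KZ tangentially, so QK is at right angles to KZ, with radius 12.5, so the center Q sits 12.5 in from both sides at Q = (-37.700, 42.400). That places the tangent points at V = (-50.200, 42.400) on GV and K = (-37.700, 54.900) on KZ. Then |DK| = |K − D| = 66.598.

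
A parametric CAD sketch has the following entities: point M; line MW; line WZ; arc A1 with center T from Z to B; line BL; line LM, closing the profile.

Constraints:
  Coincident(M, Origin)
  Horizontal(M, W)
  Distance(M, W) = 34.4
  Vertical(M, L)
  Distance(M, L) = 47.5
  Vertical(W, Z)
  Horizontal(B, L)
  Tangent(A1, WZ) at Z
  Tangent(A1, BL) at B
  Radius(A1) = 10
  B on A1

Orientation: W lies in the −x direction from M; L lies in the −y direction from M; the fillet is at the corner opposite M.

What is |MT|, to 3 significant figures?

44.7

M is at the origin; MW is horizontal with |MW| = 34.4 and W on the −x side, so W = (-34.4, 0.00). M and L share the same x with |ML| = 47.5 and L on the −y side, so L = (0.00, -47.5). The virtual corner opposite M is at (-34.4, -47.5). Since A1 is tangent to WZ there, TZ ⟂ WZ and the tangent condition forces TB to be normal to BL, with radius 10.0, so the center T sits 10.0 in from both sides at T = (-24.4, -37.5). Then |MT| = |T − M| = 44.7.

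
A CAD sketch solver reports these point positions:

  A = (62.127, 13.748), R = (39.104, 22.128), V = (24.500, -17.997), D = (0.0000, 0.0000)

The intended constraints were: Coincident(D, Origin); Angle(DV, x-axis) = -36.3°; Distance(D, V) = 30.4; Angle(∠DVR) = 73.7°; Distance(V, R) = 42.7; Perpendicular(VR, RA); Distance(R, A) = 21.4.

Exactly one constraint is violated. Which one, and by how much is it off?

Distance(R, A) = 21.4 — off by 3.10.

D = (0.00, 0.00) ✓; DV at -36.30° ✓; |DV| = 30.40 ✓; ∠DVR = 73.70° ✓; |VR| = 42.70 ✓; ∠(VR, RA) = 90.00° ✓; |RA| = 24.50 ✗.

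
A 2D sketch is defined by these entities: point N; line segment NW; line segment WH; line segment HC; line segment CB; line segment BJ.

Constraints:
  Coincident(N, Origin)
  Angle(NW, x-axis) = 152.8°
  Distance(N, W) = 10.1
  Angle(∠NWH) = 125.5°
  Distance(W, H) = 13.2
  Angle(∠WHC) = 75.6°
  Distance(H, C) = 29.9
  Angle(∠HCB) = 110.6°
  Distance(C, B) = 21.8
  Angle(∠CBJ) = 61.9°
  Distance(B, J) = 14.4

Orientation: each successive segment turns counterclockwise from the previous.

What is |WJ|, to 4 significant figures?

20.82

N is at the origin; NW runs at 152.8° with length 10.1, so W = (-8.983, 4.617). ∠NWH = 125.5° gives WH at -152.7° from the x-axis; with |WH| = 13.2, H = (-20.71, -1.437). ∠WHC = 75.6° gives HC at -48.30° from the x-axis; with |HC| = 29.9, C = (-0.8225, -23.76). ∠HCB = 110.6° gives CB at 21.10° from the x-axis; with |CB| = 21.8, B = (19.52, -15.91). ∠CBJ = 61.9° gives BJ at 139.2° from the x-axis; with |BJ| = 14.4, J = (8.615, -6.505). Then |WJ| = |J − W| = 20.82.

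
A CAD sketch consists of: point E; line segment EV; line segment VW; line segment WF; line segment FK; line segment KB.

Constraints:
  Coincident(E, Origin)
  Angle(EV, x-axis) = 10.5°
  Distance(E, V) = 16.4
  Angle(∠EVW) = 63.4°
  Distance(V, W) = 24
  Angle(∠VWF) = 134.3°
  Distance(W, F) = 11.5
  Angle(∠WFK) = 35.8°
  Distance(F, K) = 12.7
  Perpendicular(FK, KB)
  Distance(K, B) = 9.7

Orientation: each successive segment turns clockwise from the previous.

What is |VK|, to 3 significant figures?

20.4

E is at the origin; EV runs at 10.5° with length 16.4, so V = (16.1, 2.99). ∠EVW = 63.4° gives VW at -106° from the x-axis; with |VW| = 24.0, W = (9.47, -20.1). ∠VWF = 134.3° gives WF at -152° from the x-axis; with |WF| = 11.5, F = (-0.665, -25.5). ∠WFK = 35.8° gives FK at 64.0° from the x-axis; with |FK| = 12.7, K = (4.90, -14.1). Then |VK| = |K − V| = 20.4.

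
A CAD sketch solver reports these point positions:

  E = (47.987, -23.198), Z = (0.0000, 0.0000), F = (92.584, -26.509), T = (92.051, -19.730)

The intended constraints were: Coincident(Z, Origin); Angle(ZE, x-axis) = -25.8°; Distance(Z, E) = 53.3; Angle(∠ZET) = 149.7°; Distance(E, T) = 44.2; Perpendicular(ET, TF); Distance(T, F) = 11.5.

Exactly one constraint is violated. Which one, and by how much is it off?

Distance(T, F) = 11.5 — off by 4.70.

Z = (0.00, 0.00) ✓; ZE at -25.80° ✓; |ZE| = 53.30 ✓; ∠ZET = 149.7° ✓; |ET| = 44.20 ✓; ∠(ET, TF) = 90.00° ✓; |TF| = 6.800 ✗.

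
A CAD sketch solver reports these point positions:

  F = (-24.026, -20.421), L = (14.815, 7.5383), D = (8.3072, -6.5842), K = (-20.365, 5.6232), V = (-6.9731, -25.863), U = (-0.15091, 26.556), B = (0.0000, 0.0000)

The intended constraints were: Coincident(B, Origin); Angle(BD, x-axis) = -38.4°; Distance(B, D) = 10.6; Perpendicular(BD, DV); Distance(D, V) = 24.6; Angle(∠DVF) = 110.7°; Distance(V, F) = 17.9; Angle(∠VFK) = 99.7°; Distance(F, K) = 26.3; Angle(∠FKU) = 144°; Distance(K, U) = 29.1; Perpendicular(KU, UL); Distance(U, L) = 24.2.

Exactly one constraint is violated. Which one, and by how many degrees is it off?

Perpendicular(KU, UL) — off by 7.80°.

B = (0.00, 0.00) ✓; BD at -38.40° ✓; |BD| = 10.60 ✓; ∠(BD, DV) = 90.00° ✓; |DV| = 24.60 ✓; ∠DVF = 110.7° ✓; |VF| = 17.90 ✓; ∠VFK = 99.70° ✓; |FK| = 26.30 ✓; ∠FKU = 144.0° ✓; |KU| = 29.10 ✓; ∠(KU, UL) = 97.80° ✗; |UL| = 24.20 ✓.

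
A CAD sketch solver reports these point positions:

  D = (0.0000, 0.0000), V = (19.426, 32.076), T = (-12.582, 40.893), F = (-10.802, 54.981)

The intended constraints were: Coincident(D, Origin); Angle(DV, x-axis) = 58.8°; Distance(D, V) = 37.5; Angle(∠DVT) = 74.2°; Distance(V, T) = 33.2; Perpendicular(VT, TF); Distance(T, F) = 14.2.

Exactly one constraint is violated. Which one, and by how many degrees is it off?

Perpendicular(VT, TF) — off by 8.20°.

D = (0.00, 0.00) ✓; DV at 58.80° ✓; |DV| = 37.50 ✓; ∠DVT = 74.20° ✓; |VT| = 33.20 ✓; ∠(VT, TF) = 81.80° ✗; |TF| = 14.20 ✓.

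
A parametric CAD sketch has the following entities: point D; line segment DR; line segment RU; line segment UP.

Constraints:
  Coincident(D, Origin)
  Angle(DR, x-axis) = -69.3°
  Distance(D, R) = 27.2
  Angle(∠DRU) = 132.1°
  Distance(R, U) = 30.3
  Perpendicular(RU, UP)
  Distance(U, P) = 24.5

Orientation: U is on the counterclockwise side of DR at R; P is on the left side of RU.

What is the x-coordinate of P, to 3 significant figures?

46.8

∠DRU = 132.1°, so RU runs at -69.3° + (180° − 132.1°) = -21.4° from the x-axis; with |RU| = 30.3, U = R + 30.3·(cos -21.4°, sin -21.4°) = (37.8, -36.5). RU ⟂ UP; with |UP| = 24.5 on the left of RU, P = U + 24.5·(0.365, 0.931) = (46.8, -13.7). So P.x = 46.8.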